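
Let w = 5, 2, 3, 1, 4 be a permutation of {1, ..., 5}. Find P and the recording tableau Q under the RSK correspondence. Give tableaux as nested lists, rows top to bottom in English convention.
Insert each entry of the permutation into P by Schensted row insertion, recording in Q the position of each new cell.

Insert 5: appended to row 1. P = [[5]].
Insert 2: 2 bumps 5 from row 1; 5 starts row 2. P = [[2], [5]].
Insert 3: appended to row 1. P = [[2, 3], [5]].
Insert 1: 1 bumps 2 from row 1; 2 bumps 5 from row 2; 5 starts row 3. P = [[1, 3], [2], [5]].
Insert 4: appended to row 1. P = [[1, 3, 4], [2], [5]].

So P = [[1, 3, 4], [2], [5]], Q = [[1, 3, 5], [2], [4]].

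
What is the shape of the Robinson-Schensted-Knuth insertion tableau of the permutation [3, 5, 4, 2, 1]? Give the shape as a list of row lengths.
Row-insert each entry into an empty tableau.

After inserting 3: P = [[3]].
After inserting 5: P = [[3, 5]].
After inserting 4: P = [[3, 4], [5]].
After inserting 2: P = [[2, 4], [3], [5]].
After inserting 1: P = [[1, 4], [2], [3], [5]].

The final insertion tableau P = [[1, 4], [2], [3], [5]] has shape [2, 1, 1, 1].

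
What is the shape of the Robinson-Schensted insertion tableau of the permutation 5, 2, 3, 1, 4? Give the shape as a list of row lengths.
Row-insert each entry into an empty tableau.

After inserting 5: P = [[5]].
After inserting 2: P = [[2], [5]].
After inserting 3: P = [[2, 3], [5]].
After inserting 1: P = [[1, 3], [2], [5]].
After inserting 4: P = [[1, 3, 4], [2], [5]].

The final insertion tableau P = [[1, 3, 4], [2], [5]] has shape [3, 1, 1].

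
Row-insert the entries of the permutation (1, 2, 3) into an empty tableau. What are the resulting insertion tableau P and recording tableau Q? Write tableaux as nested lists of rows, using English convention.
Insert each entry of the permutation into P by Schensted row insertion, recording in Q the position of each new cell.

Insert 1: appended to row 1. P = [[1]], Q = [[1]].
Insert 2: appended to row 1. P = [[1, 2]], Q = [[1, 2]].
Insert 3: appended to row 1. P = [[1, 2, 3]], Q = [[1, 2, 3]].

So P = [[1, 2, 3]], Q = [[1, 2, 3]].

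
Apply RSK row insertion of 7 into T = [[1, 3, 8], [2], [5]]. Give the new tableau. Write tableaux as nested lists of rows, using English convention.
In row 1, 7 replaces 8 (the leftmost entry greater than 7); 8 is bumped to row 2. 8 is appended to row 2. The new tableau is [[1, 3, 7], [2, 8], [5]].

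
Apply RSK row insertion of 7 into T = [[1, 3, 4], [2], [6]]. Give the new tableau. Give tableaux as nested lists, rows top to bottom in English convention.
7 is larger than every entry of row 1, so it is appended to row 1. The new tableau is [[1, 3, 4, 7], [2], [6]].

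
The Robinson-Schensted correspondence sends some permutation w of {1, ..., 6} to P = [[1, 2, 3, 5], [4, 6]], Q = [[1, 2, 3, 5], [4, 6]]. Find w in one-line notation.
1 2 4 3 6 5

Reverse the RSK construction: for i from n down to 1, find the cell of Q containing i, remove the entry at that cell from P, and reverse-bump it up through P; the value ejected from row 1 is w(i).

Step i=6: Q has 6 at row 2, column 2; remove 6 from row 2 of P and reverse-bump: 6 enters row 1 and ejects 5. So w(6) = 5. P is now [[1, 2, 3, 6], [4]].
Step i=5: Q has 5 at row 1, column 4; remove that cell from P, ejecting 6. So w(5) = 6. P is now [[1, 2, 3], [4]].
Step i=4: Q has 4 at row 2, column 1; remove 4 from row 2 of P and reverse-bump: 4 enters row 1 and ejects 3. So w(4) = 3. P is now [[1, 2, 4]].
Step i=3: Q has 3 at row 1, column 3; remove that cell from P, ejecting 4. So w(3) = 4. P is now [[1, 2]].
Step i=2: Q has 2 at row 1, column 2; remove that cell from P, ejecting 2. So w(2) = 2. P is now [[1]].
Step i=1: Q has 1 at row 1, column 1; remove that cell from P, ejecting 1. So w(1) = 1. P is now [].

So w = 1 2 4 3 6 5.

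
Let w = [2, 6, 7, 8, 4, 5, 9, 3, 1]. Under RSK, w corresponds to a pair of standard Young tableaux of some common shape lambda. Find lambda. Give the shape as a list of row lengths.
Row-insert each entry into an empty tableau.

After inserting 2: P = [[2]].
After inserting 6: P = [[2, 6]].
After inserting 7: P = [[2, 6, 7]].
After inserting 8: P = [[2, 6, 7, 8]].
After inserting 4: P = [[2, 4, 7, 8], [6]].
After inserting 5: P = [[2, 4, 5, 8], [6, 7]].
After inserting 9: P = [[2, 4, 5, 8, 9], [6, 7]].
After inserting 3: P = [[2, 3, 5, 8, 9], [4, 7], [6]].
After inserting 1: P = [[1, 3, 5, 8, 9], [2, 7], [4], [6]].

The final insertion tableau P = [[1, 3, 5, 8, 9], [2, 7], [4], [6]] has shape [5, 2, 1, 1].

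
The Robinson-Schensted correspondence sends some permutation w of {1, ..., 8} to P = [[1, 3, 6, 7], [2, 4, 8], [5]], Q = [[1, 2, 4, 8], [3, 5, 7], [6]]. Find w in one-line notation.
2 5 1 8 4 3 6 7

Reverse the RSK construction: for i from n down to 1, find the cell of Q containing i, remove the entry at that cell from P, and reverse-bump it up through P; the value ejected from row 1 is w(i).

Step i=8: Q has 8 at row 1, column 4; remove that cell from P, ejecting 7. So w(8) = 7. P is now [[1, 3, 6], [2, 4, 8], [5]].
Step i=7: Q has 7 at row 2, column 3; remove 8 from row 2 of P and reverse-bump: 8 enters row 1 and ejects 6. So w(7) = 6. P is now [[1, 3, 8], [2, 4], [5]].
Step i=6: Q has 6 at row 3, column 1; remove 5 from row 3 of P and reverse-bump: 5 enters row 2 and ejects 4; 4 enters row 1 and ejects 3. So w(6) = 3. P is now [[1, 4, 8], [2, 5]].
Step i=5: Q has 5 at row 2, column 2; remove 5 from row 2 of P and reverse-bump: 5 enters row 1 and ejects 4. So w(5) = 4. P is now [[1, 5, 8], [2]].
Step i=4: Q has 4 at row 1, column 3; remove that cell from P, ejecting 8. So w(4) = 8. P is now [[1, 5], [2]].
Step i=3: Q has 3 at row 2, column 1; remove 2 from row 2 of P and reverse-bump: 2 enters row 1 and ejects 1. So w(3) = 1. P is now [[2, 5]].
Step i=2: Q has 2 at row 1, column 2; remove that cell from P, ejecting 5. So w(2) = 5. P is now [[2]].
Step i=1: Q has 1 at row 1, column 1; remove that cell from P, ejecting 2. So w(1) = 2. P is now [].

So w = 2 5 1 8 4 3 6 7.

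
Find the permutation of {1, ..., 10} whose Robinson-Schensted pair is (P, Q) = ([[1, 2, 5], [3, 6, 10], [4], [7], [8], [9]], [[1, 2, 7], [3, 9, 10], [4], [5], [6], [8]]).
Reverse RSK: for i = n, n-1, ..., 1, locate i in Q, remove the corresponding corner cell from P, and reverse-bump its entry up through P; the value ejected from row 1 is w(i).

So w = 4 9 8 7 6 3 10 1 2 5.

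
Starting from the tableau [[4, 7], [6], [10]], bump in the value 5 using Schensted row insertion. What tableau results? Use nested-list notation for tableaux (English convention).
[[4, 5], [6, 7], [10]]

In row 1, 5 replaces 7 (the leftmost entry greater than 5); 7 is bumped to row 2. 7 is appended to row 2. The new tableau is [[4, 5], [6, 7], [10]].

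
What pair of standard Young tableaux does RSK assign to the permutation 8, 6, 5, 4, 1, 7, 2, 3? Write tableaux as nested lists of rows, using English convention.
Insert each entry of the permutation into P by Schensted row insertion, recording in Q the position of each new cell.

Insert 8: appended to row 1. P = [[8]], Q = [[1]].
Insert 6: 6 bumps 8 from row 1; 8 starts row 2. P = [[6], [8]], Q = [[1], [2]].
Insert 5: 5 bumps 6 from row 1; 6 bumps 8 from row 2; 8 starts row 3. P = [[5], [6], [8]], Q = [[1], [2], [3]].
Insert 4: 4 bumps 5 from row 1; 5 bumps 6 from row 2; 6 bumps 8 from row 3; 8 starts row 4. P = [[4], [5], [6], [8]], Q = [[1], [2], [3], [4]].
Insert 1: 1 bumps 4 from row 1; 4 bumps 5 from row 2; 5 bumps 6 from row 3; 6 bumps 8 from row 4; 8 starts row 5. P = [[1], [4], [5], [6], [8]], Q = [[1], [2], [3], [4], [5]].
Insert 7: appended to row 1. P = [[1, 7], [4], [5], [6], [8]], Q = [[1, 6], [2], [3], [4], [5]].
Insert 2: 2 bumps 7 from row 1; 7 appends to row 2. P = [[1, 2], [4, 7], [5], [6], [8]], Q = [[1, 6], [2, 7], [3], [4], [5]].
Insert 3: appended to row 1. P = [[1, 2, 3], [4, 7], [5], [6], [8]], Q = [[1, 6, 8], [2, 7], [3], [4], [5]].

So P = [[1, 2, 3], [4, 7], [5], [6], [8]], Q = [[1, 6, 8], [2, 7], [3], [4], [5]].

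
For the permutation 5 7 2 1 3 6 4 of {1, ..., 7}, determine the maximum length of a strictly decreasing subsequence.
3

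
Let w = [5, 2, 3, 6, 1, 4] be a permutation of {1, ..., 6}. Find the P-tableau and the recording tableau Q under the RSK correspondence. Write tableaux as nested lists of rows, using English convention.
Insert each entry of the permutation into P by Schensted row insertion, recording in Q the position of each new cell.

Insert 5: appended to row 1. P = [[5]], Q = [[1]].
Insert 2: 2 bumps 5 from row 1; 5 starts row 2. P = [[2], [5]], Q = [[1], [2]].
Insert 3: appended to row 1. P = [[2, 3], [5]], Q = [[1, 3], [2]].
Insert 6: appended to row 1. P = [[2, 3, 6], [5]], Q = [[1, 3, 4], [2]].
Insert 1: 1 bumps 2 from row 1; 2 bumps 5 from row 2; 5 starts row 3. P = [[1, 3, 6], [2], [5]], Q = [[1, 3, 4], [2], [5]].
Insert 4: 4 bumps 6 from row 1; 6 appends to row 2. P = [[1, 3, 4], [2, 6], [5]], Q = [[1, 3, 4], [2, 6], [5]].

So P = [[1, 3, 4], [2, 6], [5]], Q = [[1, 3, 4], [2, 6], [5]].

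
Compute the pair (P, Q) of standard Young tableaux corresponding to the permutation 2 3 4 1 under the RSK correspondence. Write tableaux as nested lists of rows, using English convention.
Insert each entry of the permutation into P by Schensted row insertion, recording in Q the position of each new cell.

Insert 2: appended to row 1. P = [[2]].
Insert 3: appended to row 1. P = [[2, 3]].
Insert 4: appended to row 1. P = [[2, 3, 4]].
Insert 1: 1 bumps 2 from row 1; 2 starts row 2. P = [[1, 3, 4], [2]].

So P = [[1, 3, 4], [2]], Q = [[1, 2, 3], [4]].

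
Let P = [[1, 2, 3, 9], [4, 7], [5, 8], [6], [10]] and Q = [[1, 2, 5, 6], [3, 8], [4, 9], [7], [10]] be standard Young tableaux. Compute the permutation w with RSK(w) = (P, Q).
1 10 6 5 8 9 2 7 4 3

Reverse the RSK construction: for i from n down to 1, find the cell of Q containing i, remove the entry at that cell from P, and reverse-bump it up through P; the value ejected from row 1 is w(i).

Step i=10: Q has 10 at row 5, column 1; remove 10 from row 5 of P and reverse-bump: 10 enters row 4 and ejects 6; 6 enters row 3 and ejects 5; 5 enters row 2 and ejects 4; 4 enters row 1 and ejects 3. So w(10) = 3. P is now [[1, 2, 4, 9], [5, 7], [6, 8], [10]].
Step i=9: Q has 9 at row 3, column 2; remove 8 from row 3 of P and reverse-bump: 8 enters row 2 and ejects 7; 7 enters row 1 and ejects 4. So w(9) = 4. P is now [[1, 2, 7, 9], [5, 8], [6], [10]].
Step i=8: Q has 8 at row 2, column 2; remove 8 from row 2 of P and reverse-bump: 8 enters row 1 and ejects 7. So w(8) = 7. P is now [[1, 2, 8, 9], [5], [6], [10]].
Step i=7: Q has 7 at row 4, column 1; remove 10 from row 4 of P and reverse-bump: 10 enters row 3 and ejects 6; 6 enters row 2 and ejects 5; 5 enters row 1 and ejects 2. So w(7) = 2. P is now [[1, 5, 8, 9], [6], [10]].
Step i=6: Q has 6 at row 1, column 4; remove that cell from P, ejecting 9. So w(6) = 9. P is now [[1, 5, 8], [6], [10]].
Step i=5: Q has 5 at row 1, column 3; remove that cell from P, ejecting 8. So w(5) = 8. P is now [[1, 5], [6], [10]].
Step i=4: Q has 4 at row 3, column 1; remove 10 from row 3 of P and reverse-bump: 10 enters row 2 and ejects 6; 6 enters row 1 and ejects 5. So w(4) = 5. P is now [[1, 6], [10]].
Step i=3: Q has 3 at row 2, column 1; remove 10 from row 2 of P and reverse-bump: 10 enters row 1 and ejects 6. So w(3) = 6. P is now [[1, 10]].
Step i=2: Q has 2 at row 1, column 2; remove that cell from P, ejecting 10. So w(2) = 10. P is now [[1]].
Step i=1: Q has 1 at row 1, column 1; remove that cell from P, ejecting 1. So w(1) = 1. P is now [].

So w = 1 10 6 5 8 9 2 7 4 3.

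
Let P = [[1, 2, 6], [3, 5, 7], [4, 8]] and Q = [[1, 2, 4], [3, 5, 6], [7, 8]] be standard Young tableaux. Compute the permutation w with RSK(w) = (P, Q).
Reverse the RSK construction: for i from n down to 1, find the cell of Q containing i, remove the entry at that cell from P, and reverse-bump it up through P; the value ejected from row 1 is w(i).

Step i=8: Q has 8 at row 3, column 2; remove 8 from row 3 of P and reverse-bump: 8 enters row 2 and ejects 7; 7 enters row 1 and ejects 6. So w(8) = 6. P is now [[1, 2, 7], [3, 5, 8], [4]].
Step i=7: Q has 7 at row 3, column 1; remove 4 from row 3 of P and reverse-bump: 4 enters row 2 and ejects 3; 3 enters row 1 and ejects 2. So w(7) = 2. P is now [[1, 3, 7], [4, 5, 8]].
Step i=6: Q has 6 at row 2, column 3; remove 8 from row 2 of P and reverse-bump: 8 enters row 1 and ejects 7. So w(6) = 7. P is now [[1, 3, 8], [4, 5]].
Step i=5: Q has 5 at row 2, column 2; remove 5 from row 2 of P and reverse-bump: 5 enters row 1 and ejects 3. So w(5) = 3. P is now [[1, 5, 8], [4]].
Step i=4: Q has 4 at row 1, column 3; remove that cell from P, ejecting 8. So w(4) = 8. P is now [[1, 5], [4]].
Step i=3: Q has 3 at row 2, column 1; remove 4 from row 2 of P and reverse-bump: 4 enters row 1 and ejects 1. So w(3) = 1. P is now [[4, 5]].
Step i=2: Q has 2 at row 1, column 2; remove that cell from P, ejecting 5. So w(2) = 5. P is now [[4]].
Step i=1: Q has 1 at row 1, column 1; remove that cell from P, ejecting 4. So w(1) = 4. P is now [].

So w = 4 5 1 8 3 7 2 6.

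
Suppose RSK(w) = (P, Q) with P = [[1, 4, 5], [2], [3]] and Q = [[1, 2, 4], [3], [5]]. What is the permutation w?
3 4 2 5 1

Reverse RSK: for i = n, n-1, ..., 1, locate i in Q, remove the corresponding corner cell from P, and reverse-bump its entry up through P; the value ejected from row 1 is w(i).

So w = 3 4 2 5 1.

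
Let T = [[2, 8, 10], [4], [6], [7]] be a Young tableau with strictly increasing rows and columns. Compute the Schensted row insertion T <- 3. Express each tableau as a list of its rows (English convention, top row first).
[[2, 3, 10], [4, 8], [6], [7]]

In row 1, 3 replaces 8 (the leftmost entry greater than 3); 8 is bumped to row 2. 8 is appended to row 2. The new tableau is [[2, 3, 10], [4, 8], [6], [7]].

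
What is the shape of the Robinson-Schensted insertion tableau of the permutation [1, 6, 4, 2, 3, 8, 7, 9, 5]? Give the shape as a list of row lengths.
[5, 2, 2]

RSK row insertion gives P = [[1, 2, 3, 5, 9], [4, 7], [6, 8]], which has shape [5, 2, 2].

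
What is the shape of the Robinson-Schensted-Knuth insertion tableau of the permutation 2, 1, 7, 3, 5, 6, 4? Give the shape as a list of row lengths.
RSK row insertion gives P = [[1, 3, 4, 6], [2, 5], [7]], which has shape [4, 2, 1].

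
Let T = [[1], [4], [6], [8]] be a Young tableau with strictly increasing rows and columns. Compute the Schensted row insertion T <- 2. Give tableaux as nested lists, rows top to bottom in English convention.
2 is larger than every entry of row 1, so it is appended to row 1. The new tableau is [[1, 2], [4], [6], [8]].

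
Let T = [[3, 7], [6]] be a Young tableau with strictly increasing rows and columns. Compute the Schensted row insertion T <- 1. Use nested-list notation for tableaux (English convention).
[[1, 7], [3], [6]]

In row 1, 1 replaces 3 (the leftmost entry greater than 1); 3 is bumped to row 2. In row 2, 3 replaces 6 (the leftmost entry greater than 3); 6 is bumped to row 3. 6 starts a new row 3. The new tableau is [[1, 7], [3], [6]].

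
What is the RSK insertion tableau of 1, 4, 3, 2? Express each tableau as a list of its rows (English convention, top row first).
Insert 1: appended to row 1. P = [[1]].
Insert 4: appended to row 1. P = [[1, 4]].
Insert 3: 3 bumps 4 from row 1; 4 starts row 2. P = [[1, 3], [4]].
Insert 2: 2 bumps 3 from row 1; 3 bumps 4 from row 2; 4 starts row 3. P = [[1, 2], [3], [4]].

So P = [[1, 2], [3], [4]].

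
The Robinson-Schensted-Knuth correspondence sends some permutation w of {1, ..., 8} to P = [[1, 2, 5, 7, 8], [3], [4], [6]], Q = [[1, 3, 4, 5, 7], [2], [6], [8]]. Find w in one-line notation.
6 1 4 5 7 3 8 2

Reverse the RSK construction: for i from n down to 1, find the cell of Q containing i, remove the entry at that cell from P, and reverse-bump it up through P; the value ejected from row 1 is w(i).

Step i=8: Q has 8 at row 4, column 1; remove 6 from row 4 of P and reverse-bump: 6 enters row 3 and ejects 4; 4 enters row 2 and ejects 3; 3 enters row 1 and ejects 2. So w(8) = 2. P is now [[1, 3, 5, 7, 8], [4], [6]].
Step i=7: Q has 7 at row 1, column 5; remove that cell from P, ejecting 8. So w(7) = 8. P is now [[1, 3, 5, 7], [4], [6]].
Step i=6: Q has 6 at row 3, column 1; remove 6 from row 3 of P and reverse-bump: 6 enters row 2 and ejects 4; 4 enters row 1 and ejects 3. So w(6) = 3. P is now [[1, 4, 5, 7], [6]].
Step i=5: Q has 5 at row 1, column 4; remove that cell from P, ejecting 7. So w(5) = 7. P is now [[1, 4, 5], [6]].
Step i=4: Q has 4 at row 1, column 3; remove that cell from P, ejecting 5. So w(4) = 5. P is now [[1, 4], [6]].
Step i=3: Q has 3 at row 1, column 2; remove that cell from P, ejecting 4. So w(3) = 4. P is now [[1], [6]].
Step i=2: Q has 2 at row 2, column 1; remove 6 from row 2 of P and reverse-bump: 6 enters row 1 and ejects 1. So w(2) = 1. P is now [[6]].
Step i=1: Q has 1 at row 1, column 1; remove that cell from P, ejecting 6. So w(1) = 6. P is now [].

So w = 6 1 4 5 7 3 8 2.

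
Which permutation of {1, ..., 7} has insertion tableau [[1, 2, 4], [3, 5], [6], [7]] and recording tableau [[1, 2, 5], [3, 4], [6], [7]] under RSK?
Reverse the RSK construction: for i from n down to 1, find the cell of Q containing i, remove the entry at that cell from P, and reverse-bump it up through P; the value ejected from row 1 is w(i).

Step i=7: Q has 7 at row 4, column 1; remove 7 from row 4 of P and reverse-bump: 7 enters row 3 and ejects 6; 6 enters row 2 and ejects 5; 5 enters row 1 and ejects 4. So w(7) = 4. P is now [[1, 2, 5], [3, 6], [7]].
Step i=6: Q has 6 at row 3, column 1; remove 7 from row 3 of P and reverse-bump: 7 enters row 2 and ejects 6; 6 enters row 1 and ejects 5. So w(6) = 5. P is now [[1, 2, 6], [3, 7]].
Step i=5: Q has 5 at row 1, column 3; remove that cell from P, ejecting 6. So w(5) = 6. P is now [[1, 2], [3, 7]].
Step i=4: Q has 4 at row 2, column 2; remove 7 from row 2 of P and reverse-bump: 7 enters row 1 and ejects 2. So w(4) = 2. P is now [[1, 7], [3]].
Step i=3: Q has 3 at row 2, column 1; remove 3 from row 2 of P and reverse-bump: 3 enters row 1 and ejects 1. So w(3) = 1. P is now [[3, 7]].
Step i=2: Q has 2 at row 1, column 2; remove that cell from P, ejecting 7. So w(2) = 7. P is now [[3]].
Step i=1: Q has 1 at row 1, column 1; remove that cell from P, ejecting 3. So w(1) = 3. P is now [].

So w = 3 7 1 2 6 5 4.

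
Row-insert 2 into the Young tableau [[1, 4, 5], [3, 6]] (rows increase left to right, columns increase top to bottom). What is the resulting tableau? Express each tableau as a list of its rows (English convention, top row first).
[[1, 2, 5], [3, 4], [6]]

In row 1, 2 replaces 4 (the leftmost entry greater than 2); 4 is bumped to row 2. In row 2, 4 replaces 6 (the leftmost entry greater than 4); 6 is bumped to row 3. 6 starts a new row 3. The new tableau is [[1, 2, 5], [3, 4], [6]].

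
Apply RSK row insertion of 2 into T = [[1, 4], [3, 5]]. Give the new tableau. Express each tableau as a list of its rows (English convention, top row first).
In row 1, 2 replaces 4 (the leftmost entry greater than 2); 4 is bumped to row 2. In row 2, 4 replaces 5 (the leftmost entry greater than 4); 5 is bumped to row 3. 5 starts a new row 3. The new tableau is [[1, 2], [3, 4], [5]].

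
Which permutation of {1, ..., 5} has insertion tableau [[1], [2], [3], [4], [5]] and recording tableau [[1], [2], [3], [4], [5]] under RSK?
5 4 3 2 1

Reverse the RSK construction: for i from n down to 1, find the cell of Q containing i, remove the entry at that cell from P, and reverse-bump it up through P; the value ejected from row 1 is w(i).

Step i=5: Q has 5 at row 5, column 1; remove 5 from row 5 of P and reverse-bump: 5 enters row 4 and ejects 4; 4 enters row 3 and ejects 3; 3 enters row 2 and ejects 2; 2 enters row 1 and ejects 1. So w(5) = 1. P is now [[2], [3], [4], [5]].
Step i=4: Q has 4 at row 4, column 1; remove 5 from row 4 of P and reverse-bump: 5 enters row 3 and ejects 4; 4 enters row 2 and ejects 3; 3 enters row 1 and ejects 2. So w(4) = 2. P is now [[3], [4], [5]].
Step i=3: Q has 3 at row 3, column 1; remove 5 from row 3 of P and reverse-bump: 5 enters row 2 and ejects 4; 4 enters row 1 and ejects 3. So w(3) = 3. P is now [[4], [5]].
Step i=2: Q has 2 at row 2, column 1; remove 5 from row 2 of P and reverse-bump: 5 enters row 1 and ejects 4. So w(2) = 4. P is now [[5]].
Step i=1: Q has 1 at row 1, column 1; remove that cell from P, ejecting 5. So w(1) = 5. P is now [].

So w = 5 4 3 2 1.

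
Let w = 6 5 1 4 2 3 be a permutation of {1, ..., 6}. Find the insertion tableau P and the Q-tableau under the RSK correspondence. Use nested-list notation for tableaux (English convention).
Insert each entry of the permutation into P by Schensted row insertion, recording in Q the position of each new cell.

Insert 6: appended to row 1. P = [[6]], Q = [[1]].
Insert 5: 5 bumps 6 from row 1; 6 starts row 2. P = [[5], [6]], Q = [[1], [2]].
Insert 1: 1 bumps 5 from row 1; 5 bumps 6 from row 2; 6 starts row 3. P = [[1], [5], [6]], Q = [[1], [2], [3]].
Insert 4: appended to row 1. P = [[1, 4], [5], [6]], Q = [[1, 4], [2], [3]].
Insert 2: 2 bumps 4 from row 1; 4 bumps 5 from row 2; 5 bumps 6 from row 3; 6 starts row 4. P = [[1, 2], [4], [5], [6]], Q = [[1, 4], [2], [3], [5]].
Insert 3: appended to row 1. P = [[1, 2, 3], [4], [5], [6]], Q = [[1, 4, 6], [2], [3], [5]].

So P = [[1, 2, 3], [4], [5], [6]], Q = [[1, 4, 6], [2], [3], [5]].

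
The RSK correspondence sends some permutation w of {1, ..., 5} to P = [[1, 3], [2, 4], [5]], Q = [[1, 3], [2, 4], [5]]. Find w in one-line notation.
2 1 5 4 3

Reverse the RSK construction: for i from n down to 1, find the cell of Q containing i, remove the entry at that cell from P, and reverse-bump it up through P; the value ejected from row 1 is w(i).

Step i=5: Q has 5 at row 3, column 1; remove 5 from row 3 of P and reverse-bump: 5 enters row 2 and ejects 4; 4 enters row 1 and ejects 3. So w(5) = 3. P is now [[1, 4], [2, 5]].
Step i=4: Q has 4 at row 2, column 2; remove 5 from row 2 of P and reverse-bump: 5 enters row 1 and ejects 4. So w(4) = 4. P is now [[1, 5], [2]].
Step i=3: Q has 3 at row 1, column 2; remove that cell from P, ejecting 5. So w(3) = 5. P is now [[1], [2]].
Step i=2: Q has 2 at row 2, column 1; remove 2 from row 2 of P and reverse-bump: 2 enters row 1 and ejects 1. So w(2) = 1. P is now [[2]].
Step i=1: Q has 1 at row 1, column 1; remove that cell from P, ejecting 2. So w(1) = 2. P is now [].

So w = 2 1 5 4 3.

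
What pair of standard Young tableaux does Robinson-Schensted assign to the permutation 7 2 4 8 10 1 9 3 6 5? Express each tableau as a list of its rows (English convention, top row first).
P = [[1, 3, 5, 9], [2, 4, 6], [7, 8], [10]], Q = [[1, 3, 4, 5], [2, 7, 9], [6, 8], [10]]

Insert each entry of the permutation into P by Schensted row insertion, recording in Q the position of each new cell.

Insert 7: appended to row 1. P = [[7]].
Insert 2: 2 bumps 7 from row 1; 7 starts row 2. P = [[2], [7]].
Insert 4: appended to row 1. P = [[2, 4], [7]].
Insert 8: appended to row 1. P = [[2, 4, 8], [7]].
Insert 10: appended to row 1. P = [[2, 4, 8, 10], [7]].
Insert 1: 1 bumps 2 from row 1; 2 bumps 7 from row 2; 7 starts row 3. P = [[1, 4, 8, 10], [2], [7]].
Insert 9: 9 bumps 10 from row 1; 10 appends to row 2. P = [[1, 4, 8, 9], [2, 10], [7]].
Insert 3: 3 bumps 4 from row 1; 4 bumps 10 from row 2; 10 appends to row 3. P = [[1, 3, 8, 9], [2, 4], [7, 10]].
Insert 6: 6 bumps 8 from row 1; 8 appends to row 2. P = [[1, 3, 6, 9], [2, 4, 8], [7, 10]].
Insert 5: 5 bumps 6 from row 1; 6 bumps 8 from row 2; 8 bumps 10 from row 3; 10 starts row 4. P = [[1, 3, 5, 9], [2, 4, 6], [7, 8], [10]].

So P = [[1, 3, 5, 9], [2, 4, 6], [7, 8], [10]], Q = [[1, 3, 4, 5], [2, 7, 9], [6, 8], [10]].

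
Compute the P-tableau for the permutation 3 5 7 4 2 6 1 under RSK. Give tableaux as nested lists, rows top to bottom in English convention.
P = [[1, 4, 6], [2, 7], [3], [5]]

Insert 3: appended to row 1. P = [[3]].
Insert 5: appended to row 1. P = [[3, 5]].
Insert 7: appended to row 1. P = [[3, 5, 7]].
Insert 4: 4 bumps 5 from row 1; 5 starts row 2. P = [[3, 4, 7], [5]].
Insert 2: 2 bumps 3 from row 1; 3 bumps 5 from row 2; 5 starts row 3. P = [[2, 4, 7], [3], [5]].
Insert 6: 6 bumps 7 from row 1; 7 appends to row 2. P = [[2, 4, 6], [3, 7], [5]].
Insert 1: 1 bumps 2 from row 1; 2 bumps 3 from row 2; 3 bumps 5 from row 3; 5 starts row 4. P = [[1, 4, 6], [2, 7], [3], [5]].

So P = [[1, 4, 6], [2, 7], [3], [5]].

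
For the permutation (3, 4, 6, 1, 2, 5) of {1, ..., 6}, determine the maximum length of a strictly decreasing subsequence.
2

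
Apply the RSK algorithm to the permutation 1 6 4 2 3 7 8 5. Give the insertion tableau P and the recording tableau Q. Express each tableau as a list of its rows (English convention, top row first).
Insert each entry of the permutation into P by Schensted row insertion, recording in Q the position of each new cell.

Insert 1: appended to row 1. P = [[1]], Q = [[1]].
Insert 6: appended to row 1. P = [[1, 6]], Q = [[1, 2]].
Insert 4: 4 bumps 6 from row 1; 6 starts row 2. P = [[1, 4], [6]], Q = [[1, 2], [3]].
Insert 2: 2 bumps 4 from row 1; 4 bumps 6 from row 2; 6 starts row 3. P = [[1, 2], [4], [6]], Q = [[1, 2], [3], [4]].
Insert 3: appended to row 1. P = [[1, 2, 3], [4], [6]], Q = [[1, 2, 5], [3], [4]].
Insert 7: appended to row 1. P = [[1, 2, 3, 7], [4], [6]], Q = [[1, 2, 5, 6], [3], [4]].
Insert 8: appended to row 1. P = [[1, 2, 3, 7, 8], [4], [6]], Q = [[1, 2, 5, 6, 7], [3], [4]].
Insert 5: 5 bumps 7 from row 1; 7 appends to row 2. P = [[1, 2, 3, 5, 8], [4, 7], [6]], Q = [[1, 2, 5, 6, 7], [3, 8], [4]].

So P = [[1, 2, 3, 5, 8], [4, 7], [6]], Q = [[1, 2, 5, 6, 7], [3, 8], [4]].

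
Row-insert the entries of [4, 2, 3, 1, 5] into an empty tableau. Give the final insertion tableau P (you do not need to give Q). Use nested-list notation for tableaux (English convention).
After inserting 4: P = [[4]].
After inserting 2: P = [[2], [4]].
After inserting 3: P = [[2, 3], [4]].
After inserting 1: P = [[1, 3], [2], [4]].
After inserting 5: P = [[1, 3, 5], [2], [4]].

So P = [[1, 3, 5], [2], [4]].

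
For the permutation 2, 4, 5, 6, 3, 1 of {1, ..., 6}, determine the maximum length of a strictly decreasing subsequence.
3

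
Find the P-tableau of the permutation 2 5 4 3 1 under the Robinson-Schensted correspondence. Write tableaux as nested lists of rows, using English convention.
Insert 2: appended to row 1. P = [[2]].
Insert 5: appended to row 1. P = [[2, 5]].
Insert 4: 4 bumps 5 from row 1; 5 starts row 2. P = [[2, 4], [5]].
Insert 3: 3 bumps 4 from row 1; 4 bumps 5 from row 2; 5 starts row 3. P = [[2, 3], [4], [5]].
Insert 1: 1 bumps 2 from row 1; 2 bumps 4 from row 2; 4 bumps 5 from row 3; 5 starts row 4. P = [[1, 3], [2], [4], [5]].

So P = [[1, 3], [2], [4], [5]].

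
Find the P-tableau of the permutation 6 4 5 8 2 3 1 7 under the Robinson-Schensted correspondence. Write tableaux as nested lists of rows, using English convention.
P = [[1, 3, 7], [2, 5, 8], [4], [6]]

Insert 6: appended to row 1. P = [[6]].
Insert 4: 4 bumps 6 from row 1; 6 starts row 2. P = [[4], [6]].
Insert 5: appended to row 1. P = [[4, 5], [6]].
Insert 8: appended to row 1. P = [[4, 5, 8], [6]].
Insert 2: 2 bumps 4 from row 1; 4 bumps 6 from row 2; 6 starts row 3. P = [[2, 5, 8], [4], [6]].
Insert 3: 3 bumps 5 from row 1; 5 appends to row 2. P = [[2, 3, 8], [4, 5], [6]].
Insert 1: 1 bumps 2 from row 1; 2 bumps 4 from row 2; 4 bumps 6 from row 3; 6 starts row 4. P = [[1, 3, 8], [2, 5], [4], [6]].
Insert 7: 7 bumps 8 from row 1; 8 appends to row 2. P = [[1, 3, 7], [2, 5, 8], [4], [6]].

So P = [[1, 3, 7], [2, 5, 8], [4], [6]].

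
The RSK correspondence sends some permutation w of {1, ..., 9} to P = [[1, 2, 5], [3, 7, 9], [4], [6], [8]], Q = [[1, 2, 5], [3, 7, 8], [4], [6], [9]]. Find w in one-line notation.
6 8 7 4 9 1 3 5 2

Reverse the RSK construction: for i from n down to 1, find the cell of Q containing i, remove the entry at that cell from P, and reverse-bump it up through P; the value ejected from row 1 is w(i).

Step i=9: Q has 9 at row 5, column 1; remove 8 from row 5 of P and reverse-bump: 8 enters row 4 and ejects 6; 6 enters row 3 and ejects 4; 4 enters row 2 and ejects 3; 3 enters row 1 and ejects 2. So w(9) = 2. P is now [[1, 3, 5], [4, 7, 9], [6], [8]].
Step i=8: Q has 8 at row 2, column 3; remove 9 from row 2 of P and reverse-bump: 9 enters row 1 and ejects 5. So w(8) = 5. P is now [[1, 3, 9], [4, 7], [6], [8]].
Step i=7: Q has 7 at row 2, column 2; remove 7 from row 2 of P and reverse-bump: 7 enters row 1 and ejects 3. So w(7) = 3. P is now [[1, 7, 9], [4], [6], [8]].
Step i=6: Q has 6 at row 4, column 1; remove 8 from row 4 of P and reverse-bump: 8 enters row 3 and ejects 6; 6 enters row 2 and ejects 4; 4 enters row 1 and ejects 1. So w(6) = 1. P is now [[4, 7, 9], [6], [8]].
Step i=5: Q has 5 at row 1, column 3; remove that cell from P, ejecting 9. So w(5) = 9. P is now [[4, 7], [6], [8]].
Step i=4: Q has 4 at row 3, column 1; remove 8 from row 3 of P and reverse-bump: 8 enters row 2 and ejects 6; 6 enters row 1 and ejects 4. So w(4) = 4. P is now [[6, 7], [8]].
Step i=3: Q has 3 at row 2, column 1; remove 8 from row 2 of P and reverse-bump: 8 enters row 1 and ejects 7. So w(3) = 7. P is now [[6, 8]].
Step i=2: Q has 2 at row 1, column 2; remove that cell from P, ejecting 8. So w(2) = 8. P is now [[6]].
Step i=1: Q has 1 at row 1, column 1; remove that cell from P, ejecting 6. So w(1) = 6. P is now [].

So w = 6 8 7 4 9 1 3 5 2.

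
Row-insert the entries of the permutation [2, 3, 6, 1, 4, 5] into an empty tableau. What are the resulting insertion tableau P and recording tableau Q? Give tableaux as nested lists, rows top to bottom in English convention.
P = [[1, 3, 4, 5], [2, 6]], Q = [[1, 2, 3, 6], [4, 5]]

Insert each entry of the permutation into P by Schensted row insertion, recording in Q the position of each new cell.

Insert 2: appended to row 1. P = [[2]], Q = [[1]].
Insert 3: appended to row 1. P = [[2, 3]], Q = [[1, 2]].
Insert 6: appended to row 1. P = [[2, 3, 6]], Q = [[1, 2, 3]].
Insert 1: 1 bumps 2 from row 1; 2 starts row 2. P = [[1, 3, 6], [2]], Q = [[1, 2, 3], [4]].
Insert 4: 4 bumps 6 from row 1; 6 appends to row 2. P = [[1, 3, 4], [2, 6]], Q = [[1, 2, 3], [4, 5]].
Insert 5: appended to row 1. P = [[1, 3, 4, 5], [2, 6]], Q = [[1, 2, 3, 6], [4, 5]].

So P = [[1, 3, 4, 5], [2, 6]], Q = [[1, 2, 3, 6], [4, 5]].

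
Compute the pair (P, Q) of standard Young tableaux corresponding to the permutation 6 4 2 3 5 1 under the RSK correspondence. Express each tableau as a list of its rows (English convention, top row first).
P = [[1, 3, 5], [2], [4], [6]], Q = [[1, 4, 5], [2], [3], [6]]

Insert each entry of the permutation into P by Schensted row insertion, recording in Q the position of each new cell.

After inserting 6: P = [[6]].
After inserting 4: P = [[4], [6]].
After inserting 2: P = [[2], [4], [6]].
After inserting 3: P = [[2, 3], [4], [6]].
After inserting 5: P = [[2, 3, 5], [4], [6]].
After inserting 1: P = [[1, 3, 5], [2], [4], [6]].

So P = [[1, 3, 5], [2], [4], [6]], Q = [[1, 4, 5], [2], [3], [6]].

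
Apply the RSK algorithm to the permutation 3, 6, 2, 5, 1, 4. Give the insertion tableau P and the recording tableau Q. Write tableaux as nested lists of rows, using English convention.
P = [[1, 4], [2, 5], [3, 6]], Q = [[1, 2], [3, 4], [5, 6]]

Insert each entry of the permutation into P by Schensted row insertion, recording in Q the position of each new cell.

Insert 3: appended to row 1. P = [[3]].
Insert 6: appended to row 1. P = [[3, 6]].
Insert 2: 2 bumps 3 from row 1; 3 starts row 2. P = [[2, 6], [3]].
Insert 5: 5 bumps 6 from row 1; 6 appends to row 2. P = [[2, 5], [3, 6]].
Insert 1: 1 bumps 2 from row 1; 2 bumps 3 from row 2; 3 starts row 3. P = [[1, 5], [2, 6], [3]].
Insert 4: 4 bumps 5 from row 1; 5 bumps 6 from row 2; 6 appends to row 3. P = [[1, 4], [2, 5], [3, 6]].

So P = [[1, 4], [2, 5], [3, 6]], Q = [[1, 2], [3, 4], [5, 6]].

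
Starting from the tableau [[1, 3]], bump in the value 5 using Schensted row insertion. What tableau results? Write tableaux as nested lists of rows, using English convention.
[[1, 3, 5]]

5 is larger than every entry of row 1, so it is appended to row 1. The new tableau is [[1, 3, 5]].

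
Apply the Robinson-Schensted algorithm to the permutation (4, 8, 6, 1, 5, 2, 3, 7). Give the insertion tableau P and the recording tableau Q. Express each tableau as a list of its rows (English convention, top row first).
P = [[1, 2, 3, 7], [4, 5], [6], [8]], Q = [[1, 2, 7, 8], [3, 5], [4], [6]]

Insert each entry of the permutation into P by Schensted row insertion, recording in Q the position of each new cell.

Insert 4: appended to row 1. P = [[4]], Q = [[1]].
Insert 8: appended to row 1. P = [[4, 8]], Q = [[1, 2]].
Insert 6: 6 bumps 8 from row 1; 8 starts row 2. P = [[4, 6], [8]], Q = [[1, 2], [3]].
Insert 1: 1 bumps 4 from row 1; 4 bumps 8 from row 2; 8 starts row 3. P = [[1, 6], [4], [8]], Q = [[1, 2], [3], [4]].
Insert 5: 5 bumps 6 from row 1; 6 appends to row 2. P = [[1, 5], [4, 6], [8]], Q = [[1, 2], [3, 5], [4]].
Insert 2: 2 bumps 5 from row 1; 5 bumps 6 from row 2; 6 bumps 8 from row 3; 8 starts row 4. P = [[1, 2], [4, 5], [6], [8]], Q = [[1, 2], [3, 5], [4], [6]].
Insert 3: appended to row 1. P = [[1, 2, 3], [4, 5], [6], [8]], Q = [[1, 2, 7], [3, 5], [4], [6]].
Insert 7: appended to row 1. P = [[1, 2, 3, 7], [4, 5], [6], [8]], Q = [[1, 2, 7, 8], [3, 5], [4], [6]].

So P = [[1, 2, 3, 7], [4, 5], [6], [8]], Q = [[1, 2, 7, 8], [3, 5], [4], [6]].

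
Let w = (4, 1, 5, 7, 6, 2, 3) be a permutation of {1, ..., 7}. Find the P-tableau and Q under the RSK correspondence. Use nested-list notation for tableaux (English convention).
P = [[1, 2, 3], [4, 5, 6], [7]], Q = [[1, 3, 4], [2, 5, 7], [6]]

Insert each entry of the permutation into P by Schensted row insertion, recording in Q the position of each new cell.

Insert 4: appended to row 1. P = [[4]], Q = [[1]].
Insert 1: 1 bumps 4 from row 1; 4 starts row 2. P = [[1], [4]], Q = [[1], [2]].
Insert 5: appended to row 1. P = [[1, 5], [4]], Q = [[1, 3], [2]].
Insert 7: appended to row 1. P = [[1, 5, 7], [4]], Q = [[1, 3, 4], [2]].
Insert 6: 6 bumps 7 from row 1; 7 appends to row 2. P = [[1, 5, 6], [4, 7]], Q = [[1, 3, 4], [2, 5]].
Insert 2: 2 bumps 5 from row 1; 5 bumps 7 from row 2; 7 starts row 3. P = [[1, 2, 6], [4, 5], [7]], Q = [[1, 3, 4], [2, 5], [6]].
Insert 3: 3 bumps 6 from row 1; 6 appends to row 2. P = [[1, 2, 3], [4, 5, 6], [7]], Q = [[1, 3, 4], [2, 5, 7], [6]].

So P = [[1, 2, 3], [4, 5, 6], [7]], Q = [[1, 3, 4], [2, 5, 7], [6]].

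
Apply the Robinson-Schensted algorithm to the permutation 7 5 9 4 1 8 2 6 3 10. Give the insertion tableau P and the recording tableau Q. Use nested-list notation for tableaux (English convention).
Insert each entry of the permutation into P by Schensted row insertion, recording in Q the position of each new cell.

After inserting 7: P = [[7]].
After inserting 5: P = [[5], [7]].
After inserting 9: P = [[5, 9], [7]].
After inserting 4: P = [[4, 9], [5], [7]].
After inserting 1: P = [[1, 9], [4], [5], [7]].
After inserting 8: P = [[1, 8], [4, 9], [5], [7]].
After inserting 2: P = [[1, 2], [4, 8], [5, 9], [7]].
After inserting 6: P = [[1, 2, 6], [4, 8], [5, 9], [7]].
After inserting 3: P = [[1, 2, 3], [4, 6], [5, 8], [7, 9]].
After inserting 10: P = [[1, 2, 3, 10], [4, 6], [5, 8], [7, 9]].

So P = [[1, 2, 3, 10], [4, 6], [5, 8], [7, 9]], Q = [[1, 3, 8, 10], [2, 6], [4, 7], [5, 9]].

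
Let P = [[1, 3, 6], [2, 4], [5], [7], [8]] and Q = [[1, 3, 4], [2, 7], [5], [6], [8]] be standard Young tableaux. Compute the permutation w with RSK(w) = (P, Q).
8 2 5 7 6 1 4 3

Reverse the RSK construction: for i from n down to 1, find the cell of Q containing i, remove the entry at that cell from P, and reverse-bump it up through P; the value ejected from row 1 is w(i).

Step i=8: Q has 8 at row 5, column 1; remove 8 from row 5 of P and reverse-bump: 8 enters row 4 and ejects 7; 7 enters row 3 and ejects 5; 5 enters row 2 and ejects 4; 4 enters row 1 and ejects 3. So w(8) = 3. P is now [[1, 4, 6], [2, 5], [7], [8]].
Step i=7: Q has 7 at row 2, column 2; remove 5 from row 2 of P and reverse-bump: 5 enters row 1 and ejects 4. So w(7) = 4. P is now [[1, 5, 6], [2], [7], [8]].
Step i=6: Q has 6 at row 4, column 1; remove 8 from row 4 of P and reverse-bump: 8 enters row 3 and ejects 7; 7 enters row 2 and ejects 2; 2 enters row 1 and ejects 1. So w(6) = 1. P is now [[2, 5, 6], [7], [8]].
Step i=5: Q has 5 at row 3, column 1; remove 8 from row 3 of P and reverse-bump: 8 enters row 2 and ejects 7; 7 enters row 1 and ejects 6. So w(5) = 6. P is now [[2, 5, 7], [8]].
Step i=4: Q has 4 at row 1, column 3; remove that cell from P, ejecting 7. So w(4) = 7. P is now [[2, 5], [8]].
Step i=3: Q has 3 at row 1, column 2; remove that cell from P, ejecting 5. So w(3) = 5. P is now [[2], [8]].
Step i=2: Q has 2 at row 2, column 1; remove 8 from row 2 of P and reverse-bump: 8 enters row 1 and ejects 2. So w(2) = 2. P is now [[8]].
Step i=1: Q has 1 at row 1, column 1; remove that cell from P, ejecting 8. So w(1) = 8. P is now [].

So w = 8 2 5 7 6 1 4 3.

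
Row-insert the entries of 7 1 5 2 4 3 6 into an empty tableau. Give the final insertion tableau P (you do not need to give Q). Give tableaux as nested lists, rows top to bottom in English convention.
P = [[1, 2, 3, 6], [4], [5], [7]]

Insert 7: appended to row 1. P = [[7]].
Insert 1: 1 bumps 7 from row 1; 7 starts row 2. P = [[1], [7]].
Insert 5: appended to row 1. P = [[1, 5], [7]].
Insert 2: 2 bumps 5 from row 1; 5 bumps 7 from row 2; 7 starts row 3. P = [[1, 2], [5], [7]].
Insert 4: appended to row 1. P = [[1, 2, 4], [5], [7]].
Insert 3: 3 bumps 4 from row 1; 4 bumps 5 from row 2; 5 bumps 7 from row 3; 7 starts row 4. P = [[1, 2, 3], [4], [5], [7]].
Insert 6: appended to row 1. P = [[1, 2, 3, 6], [4], [5], [7]].

So P = [[1, 2, 3, 6], [4], [5], [7]].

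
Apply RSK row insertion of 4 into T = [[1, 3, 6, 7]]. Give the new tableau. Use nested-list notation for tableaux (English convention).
In row 1, 4 replaces 6 (the leftmost entry greater than 4); 6 is bumped to row 2. 6 starts a new row 2. The new tableau is [[1, 3, 4, 7], [6]].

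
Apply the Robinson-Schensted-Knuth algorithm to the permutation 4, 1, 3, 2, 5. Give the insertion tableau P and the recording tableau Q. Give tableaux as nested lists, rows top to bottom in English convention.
P = [[1, 2, 5], [3], [4]], Q = [[1, 3, 5], [2], [4]]

Insert each entry of the permutation into P by Schensted row insertion, recording in Q the position of each new cell.

After inserting 4: P = [[4]].
After inserting 1: P = [[1], [4]].
After inserting 3: P = [[1, 3], [4]].
After inserting 2: P = [[1, 2], [3], [4]].
After inserting 5: P = [[1, 2, 5], [3], [4]].

So P = [[1, 2, 5], [3], [4]], Q = [[1, 3, 5], [2], [4]].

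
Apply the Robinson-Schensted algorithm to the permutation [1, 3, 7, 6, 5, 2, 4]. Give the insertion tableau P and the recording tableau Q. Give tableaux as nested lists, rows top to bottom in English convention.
P = [[1, 2, 4], [3, 5], [6], [7]], Q = [[1, 2, 3], [4, 7], [5], [6]]

Insert each entry of the permutation into P by Schensted row insertion, recording in Q the position of each new cell.

Insert 1: appended to row 1. P = [[1]], Q = [[1]].
Insert 3: appended to row 1. P = [[1, 3]], Q = [[1, 2]].
Insert 7: appended to row 1. P = [[1, 3, 7]], Q = [[1, 2, 3]].
Insert 6: 6 bumps 7 from row 1; 7 starts row 2. P = [[1, 3, 6], [7]], Q = [[1, 2, 3], [4]].
Insert 5: 5 bumps 6 from row 1; 6 bumps 7 from row 2; 7 starts row 3. P = [[1, 3, 5], [6], [7]], Q = [[1, 2, 3], [4], [5]].
Insert 2: 2 bumps 3 from row 1; 3 bumps 6 from row 2; 6 bumps 7 from row 3; 7 starts row 4. P = [[1, 2, 5], [3], [6], [7]], Q = [[1, 2, 3], [4], [5], [6]].
Insert 4: 4 bumps 5 from row 1; 5 appends to row 2. P = [[1, 2, 4], [3, 5], [6], [7]], Q = [[1, 2, 3], [4, 7], [5], [6]].

So P = [[1, 2, 4], [3, 5], [6], [7]], Q = [[1, 2, 3], [4, 7], [5], [6]].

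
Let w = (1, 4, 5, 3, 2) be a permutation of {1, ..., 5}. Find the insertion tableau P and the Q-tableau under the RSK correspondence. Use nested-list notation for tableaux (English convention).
Insert each entry of the permutation into P by Schensted row insertion, recording in Q the position of each new cell.

After inserting 1: P = [[1]].
After inserting 4: P = [[1, 4]].
After inserting 5: P = [[1, 4, 5]].
After inserting 3: P = [[1, 3, 5], [4]].
After inserting 2: P = [[1, 2, 5], [3], [4]].

So P = [[1, 2, 5], [3], [4]], Q = [[1, 2, 3], [4], [5]].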